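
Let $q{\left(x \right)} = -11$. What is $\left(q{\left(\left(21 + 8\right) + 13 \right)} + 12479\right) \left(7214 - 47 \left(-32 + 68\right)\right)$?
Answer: $68848296$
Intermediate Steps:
$\left(q{\left(\left(21 + 8\right) + 13 \right)} + 12479\right) \left(7214 - 47 \left(-32 + 68\right)\right) = \left(-11 + 12479\right) \left(7214 - 47 \left(-32 + 68\right)\right) = 12468 \left(7214 - 1692\right) = 12468 \cdot 5522 = 68848296$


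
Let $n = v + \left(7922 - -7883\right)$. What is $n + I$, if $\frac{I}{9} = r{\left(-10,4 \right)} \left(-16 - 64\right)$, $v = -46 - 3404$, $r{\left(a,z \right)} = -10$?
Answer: $19555$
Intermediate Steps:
$v = -3450$ ($v = -46 - 3404 = -3450$)
$I = 7200$ ($I = 9 \left(- 10 \left(-16 - 64\right)\right) = 9 \left(\left(-10\right) \left(-80\right)\right) = 9 \cdot 800 = 7200$)
$n = 12355$ ($n = -3450 + \left(7922 - -7883\right) = -3450 + \left(7922 + 7883\right) = -3450 + 15805 = 12355$)
$n + I = 12355 + 7200 = 19555$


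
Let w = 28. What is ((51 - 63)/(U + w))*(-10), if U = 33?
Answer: 120/61 ≈ 1.9672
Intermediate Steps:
((51 - 63)/(U + w))*(-10) = ((51 - 63)/(33 + 28))*(-10) = -12/61*(-10) = 120/61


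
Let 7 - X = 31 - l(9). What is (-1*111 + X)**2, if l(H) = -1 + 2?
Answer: 17956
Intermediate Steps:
l(H) = 1
X = -23 (X = 7 - (31 - 1*1) = 7 - (31 - 1) = 7 - 1*30 = 7 - 30 = -23)
(-1*111 + X)**2 = (-1*111 - 23)**2 = (-111 - 23)**2 = (-134)**2 = 17956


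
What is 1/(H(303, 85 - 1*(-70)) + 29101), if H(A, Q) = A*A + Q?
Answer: 1/121065 ≈ 8.2600e-6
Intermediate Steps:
H(A, Q) = Q + A² (H(A, Q) = A² + Q = Q + A²)
1/(H(303, 85 - 1*(-70)) + 29101) = 1/(((85 - 1*(-70)) + 303²) + 29101) = 1/(((85 + 70) + 91809) + 29101) = 1/((155 + 91809) + 29101) = 1/(91964 + 29101) = 1/121065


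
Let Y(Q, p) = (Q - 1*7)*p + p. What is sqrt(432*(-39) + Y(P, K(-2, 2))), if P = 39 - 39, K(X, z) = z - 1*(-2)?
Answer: 2*I*sqrt(4218) ≈ 129.89*I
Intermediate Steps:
K(X, z) = 2 + z (K(X, z) = z + 2 = 2 + z)
P = 0
Y(Q, p) = p + p*(-7 + Q) (Y(Q, p) = (Q - 7)*p + p = (-7 + Q)*p + p = p*(-7 + Q) + p = p + p*(-7 + Q))
sqrt(432*(-39) + Y(P, K(-2, 2))) = sqrt(432*(-39) + (2 + 2)*(-6 + 0)) = sqrt(-16848 + 4*(-6)) = sqrt(-16848 - 24) = sqrt(-16872) = 2*I*sqrt(4218)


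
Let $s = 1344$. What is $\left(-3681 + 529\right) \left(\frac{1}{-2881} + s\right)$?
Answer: $- \frac{12204742576}{2881} \approx -4.2363 \cdot 10^{6}$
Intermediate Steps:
$\left(-3681 + 529\right) \left(\frac{1}{-2881} + s\right) = \left(-3681 + 529\right) \left(\frac{1}{-2881} + 1344\right) = - 3152 \left(- \frac{1}{2881} + 1344\right) = \left(-3152\right) \frac{3872063}{2881} = - \frac{12204742576}{2881}$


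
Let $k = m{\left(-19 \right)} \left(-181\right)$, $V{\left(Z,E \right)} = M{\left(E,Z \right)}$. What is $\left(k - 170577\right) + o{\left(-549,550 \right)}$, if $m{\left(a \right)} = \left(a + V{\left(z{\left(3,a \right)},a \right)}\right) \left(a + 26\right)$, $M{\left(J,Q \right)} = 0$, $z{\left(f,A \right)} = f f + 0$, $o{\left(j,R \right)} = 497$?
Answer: $-146007$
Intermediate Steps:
$z{\left(f,A \right)} = f^{2}$ ($z{\left(f,A \right)} = f^{2} + 0 = f^{2}$)
$V{\left(Z,E \right)} = 0$
$m{\left(a \right)} = a \left(26 + a\right)$ ($m{\left(a \right)} = \left(a + 0\right) \left(a + 26\right) = a \left(26 + a\right)$)
$k = 24073$ ($k = - 19 \left(26 - 19\right) \left(-181\right) = \left(-19\right) 7 \left(-181\right) = \left(-133\right) \left(-181\right) = 24073$)
$\left(k - 170577\right) + o{\left(-549,550 \right)} = \left(24073 - 170577\right) + 497 = -146504 + 497 = -146007$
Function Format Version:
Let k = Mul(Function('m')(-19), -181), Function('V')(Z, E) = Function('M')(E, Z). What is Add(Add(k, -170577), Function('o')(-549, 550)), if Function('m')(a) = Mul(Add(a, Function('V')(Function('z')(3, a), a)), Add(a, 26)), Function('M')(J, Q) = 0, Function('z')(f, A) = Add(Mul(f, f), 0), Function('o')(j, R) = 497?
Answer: -146007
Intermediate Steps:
Function('z')(f, A) = Pow(f, 2) (Function('z')(f, A) = Add(Pow(f, 2), 0) = Pow(f, 2))
Function('V')(Z, E) = 0
Function('m')(a) = Mul(a, Add(26, a)) (Function('m')(a) = Mul(Add(a, 0), Add(a, 26)) = Mul(a, Add(26, a)))
k = 24073 (k = Mul(Mul(-19, Add(26, -19)), -181) = Mul(Mul(-19, 7), -181) = Mul(-133, -181) = 24073)
Add(Add(k, -170577), Function('o')(-549, 550)) = Add(Add(24073, -170577), 497) = Add(-146504, 497) = -146007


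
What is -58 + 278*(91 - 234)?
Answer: -39812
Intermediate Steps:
-58 + 278*(91 - 234) = -58 + 278*(-143) = -58 - 39754 = -39812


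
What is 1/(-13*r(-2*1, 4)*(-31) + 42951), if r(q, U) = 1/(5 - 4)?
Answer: 1/43354 ≈ 2.3066e-5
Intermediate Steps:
r(q, U) = 1 (r(q, U) = 1/1 = 1)
1/(-13*r(-2*1, 4)*(-31) + 42951) = 1/(-13*1*(-31) + 42951) = 1/(-13*(-31) + 42951) = 1/(403 + 42951) = 1/43354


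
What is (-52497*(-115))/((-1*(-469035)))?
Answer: 134159/10423 ≈ 12.871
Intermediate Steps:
(-52497*(-115))/((-1*(-469035))) = 6037155/469035 = 6037155*(1/469035) = 134159/10423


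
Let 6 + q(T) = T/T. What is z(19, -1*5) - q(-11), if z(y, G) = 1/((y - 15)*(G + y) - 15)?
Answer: 206/41 ≈ 5.0244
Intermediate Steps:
q(T) = -5 (q(T) = -6 + T/T = -6 + 1 = -5)
z(y, G) = 1/(-15 + (-15 + y)*(G + y)) (z(y, G) = 1/((-15 + y)*(G + y) - 15) = 1/(-15 + (-15 + y)*(G + y)))
z(19, -1*5) - q(-11) = 1/(-15 + 19² - (-15)*5 - 15*19 - 1*5*19) - 1*(-5) = 1/(-15 + 361 - 15*(-5) - 285 - 5*19) + 5 = 1/(-15 + 361 + 75 - 285 - 95) + 5 = 1/41 + 5 = 206/41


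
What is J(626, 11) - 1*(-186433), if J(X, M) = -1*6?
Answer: 186427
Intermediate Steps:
J(X, M) = -6
J(626, 11) - 1*(-186433) = -6 - 1*(-186433) = -6 + 186433 = 186427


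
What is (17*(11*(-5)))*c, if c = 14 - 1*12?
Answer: -1870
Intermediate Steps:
c = 2 (c = 14 - 12 = 2)
(17*(11*(-5)))*c = (17*(11*(-5)))*2 = (17*(-55))*2 = -935*2 = -1870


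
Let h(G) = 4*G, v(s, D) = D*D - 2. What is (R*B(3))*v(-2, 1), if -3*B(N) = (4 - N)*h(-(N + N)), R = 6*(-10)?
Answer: 480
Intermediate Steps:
R = -60
v(s, D) = -2 + D**2 (v(s, D) = D**2 - 2 = -2 + D**2)
B(N) = 8*N*(4 - N)/3 (B(N) = -(4 - N)*4*(-(N + N))/3 = -(4 - N)*4*(-2*N)/3 = -(4 - N)*(-8*N)/3 = -(-8)*N*(4 - N)/3 = 8*N*(4 - N)/3)
(R*B(3))*v(-2, 1) = (-160*3*(4 - 1*3))*(-2 + 1**2) = (-160*3*(4 - 3))*(-2 + 1) = -160*3*(-1) = -60*8*(-1) = -480*(-1) = 480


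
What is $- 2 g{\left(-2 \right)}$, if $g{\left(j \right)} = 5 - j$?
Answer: $-14$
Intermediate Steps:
$- 2 g{\left(-2 \right)} = - 2 \left(5 - -2\right) = - 2 \left(5 + 2\right) = \left(-2\right) 7 = -14$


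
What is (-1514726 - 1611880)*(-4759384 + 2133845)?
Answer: 8209025990634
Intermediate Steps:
(-1514726 - 1611880)*(-4759384 + 2133845) = -3126606*(-2625539) = 8209025990634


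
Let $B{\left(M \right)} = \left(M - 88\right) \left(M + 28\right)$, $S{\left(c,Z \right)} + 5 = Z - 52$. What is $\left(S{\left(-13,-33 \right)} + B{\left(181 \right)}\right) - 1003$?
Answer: $18344$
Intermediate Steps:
$S{\left(c,Z \right)} = -57 + Z$ ($S{\left(c,Z \right)} = -5 + \left(Z - 52\right) = -5 + \left(-52 + Z\right) = -57 + Z$)
$B{\left(M \right)} = \left(-88 + M\right) \left(28 + M\right)$
$\left(S{\left(-13,-33 \right)} + B{\left(181 \right)}\right) - 1003 = \left(\left(-57 - 33\right) - \left(13324 - 32761\right)\right) - 1003 = \left(-90 - -19437\right) - 1003 = \left(-90 + 19437\right) - 1003 = 19347 - 1003 = 18344$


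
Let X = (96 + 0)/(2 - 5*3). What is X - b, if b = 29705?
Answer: -386261/13 ≈ -29712.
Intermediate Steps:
X = -96/13 (X = 96/(2 - 15) = 96/(-13) = -1/13*96 = -96/13 ≈ -7.3846)
X - b = -96/13 - 1*29705 = -96/13 - 29705 = -386261/13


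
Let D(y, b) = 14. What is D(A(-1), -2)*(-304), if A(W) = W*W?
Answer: -4256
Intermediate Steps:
A(W) = W**2
D(A(-1), -2)*(-304) = 14*(-304) = -4256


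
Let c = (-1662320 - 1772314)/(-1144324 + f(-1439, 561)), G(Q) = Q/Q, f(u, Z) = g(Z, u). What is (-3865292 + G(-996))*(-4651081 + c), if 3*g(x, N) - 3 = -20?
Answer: 8816783772548678891/490427 ≈ 1.7978e+13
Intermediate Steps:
g(x, N) = -17/3 (g(x, N) = 1 + (⅓)*(-20) = 1 - 20/3 = -17/3)
f(u, Z) = -17/3
G(Q) = 1
c = 1471986/490427 (c = (-1662320 - 1772314)/(-1144324 - 17/3) = -3434634/(-3432989/3) = -3434634*(-3/3432989) = 1471986/490427 ≈ 3.0014)
(-3865292 + G(-996))*(-4651081 + c) = (-3865292 + 1)*(-4651081 + 1471986/490427) = -3865291*(-2281014229601/490427) = 8816783772548678891/490427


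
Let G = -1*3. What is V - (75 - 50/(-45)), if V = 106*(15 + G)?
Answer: 10763/9 ≈ 1195.9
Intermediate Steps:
G = -3
V = 1272 (V = 106*(15 - 3) = 106*12 = 1272)
V - (75 - 50/(-45)) = 1272 - (75 - 50/(-45)) = 1272 - (75 - 1/45*(-50)) = 1272 - (75 + 10/9) = 1272 - 1*685/9 = 1272 - 685/9 = 10763/9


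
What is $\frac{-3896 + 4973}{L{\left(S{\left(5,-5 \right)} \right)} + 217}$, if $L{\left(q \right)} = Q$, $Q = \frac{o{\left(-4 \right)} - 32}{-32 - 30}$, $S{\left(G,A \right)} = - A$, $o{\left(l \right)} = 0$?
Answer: $\frac{33387}{6743} \approx 4.9514$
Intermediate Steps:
$Q = \frac{16}{31}$ ($Q = \frac{0 - 32}{-32 - 30} = - \frac{32}{-62} = \left(-32\right) \left(- \frac{1}{62}\right) = \frac{16}{31} \approx 0.51613$)
$L{\left(q \right)} = \frac{16}{31}$
$\frac{-3896 + 4973}{L{\left(S{\left(5,-5 \right)} \right)} + 217} = \frac{-3896 + 4973}{\frac{16}{31} + 217} = \frac{1077}{\frac{6743}{31}} = 1077 \cdot \frac{31}{6743} = \frac{33387}{6743}$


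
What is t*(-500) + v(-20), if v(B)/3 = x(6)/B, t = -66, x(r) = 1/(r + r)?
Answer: 2639999/80 ≈ 33000.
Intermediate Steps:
x(r) = 1/(2*r)
v(B) = 1/(4*B) (v(B) = 3*(((½)/6)/B) = 3*(((½)*(⅙))/B) = 3*(1/(12*B)) = 1/(4*B))
t*(-500) + v(-20) = -66*(-500) + (¼)/(-20) = 33000 + (¼)*(-1/20) = 33000 - 1/80 = 2639999/80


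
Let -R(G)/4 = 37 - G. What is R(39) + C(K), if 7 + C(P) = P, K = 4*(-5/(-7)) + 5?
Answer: 62/7 ≈ 8.8571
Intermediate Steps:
K = 55/7 (K = 4*(-5*(-⅐)) + 5 = 4*(5/7) + 5 = 20/7 + 5 = 55/7 ≈ 7.8571)
C(P) = -7 + P
R(G) = -148 + 4*G (R(G) = -4*(37 - G) = -148 + 4*G)
R(39) + C(K) = (-148 + 4*39) + (-7 + 55/7) = (-148 + 156) + 6/7 = 8 + 6/7 = 62/7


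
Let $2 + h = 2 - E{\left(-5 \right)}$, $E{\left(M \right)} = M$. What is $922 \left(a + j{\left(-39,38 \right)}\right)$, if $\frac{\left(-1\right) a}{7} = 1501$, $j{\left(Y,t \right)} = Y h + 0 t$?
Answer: $-9867244$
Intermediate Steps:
$h = 5$ ($h = -2 + \left(2 - -5\right) = -2 + \left(2 + 5\right) = -2 + 7 = 5$)
$j{\left(Y,t \right)} = 5 Y$ ($j{\left(Y,t \right)} = Y 5 + 0 t = 5 Y + 0 = 5 Y$)
$a = -10507$ ($a = \left(-7\right) 1501 = -10507$)
$922 \left(a + j{\left(-39,38 \right)}\right) = 922 \left(-10507 + 5 \left(-39\right)\right) = 922 \left(-10507 - 195\right) = 922 \left(-10702\right) = -9867244$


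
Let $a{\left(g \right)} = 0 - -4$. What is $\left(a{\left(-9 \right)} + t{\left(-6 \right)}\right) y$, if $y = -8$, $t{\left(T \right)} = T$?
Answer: $16$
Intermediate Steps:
$a{\left(g \right)} = 4$ ($a{\left(g \right)} = 0 + 4 = 4$)
$\left(a{\left(-9 \right)} + t{\left(-6 \right)}\right) y = \left(4 - 6\right) \left(-8\right) = \left(-2\right) \left(-8\right) = 16$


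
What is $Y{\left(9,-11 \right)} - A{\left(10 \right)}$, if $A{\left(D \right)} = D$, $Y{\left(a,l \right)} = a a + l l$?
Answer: $192$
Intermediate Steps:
$Y{\left(a,l \right)} = a^{2} + l^{2}$
$Y{\left(9,-11 \right)} - A{\left(10 \right)} = \left(9^{2} + \left(-11\right)^{2}\right) - 10 = \left(81 + 121\right) - 10 = 202 - 10 = 192$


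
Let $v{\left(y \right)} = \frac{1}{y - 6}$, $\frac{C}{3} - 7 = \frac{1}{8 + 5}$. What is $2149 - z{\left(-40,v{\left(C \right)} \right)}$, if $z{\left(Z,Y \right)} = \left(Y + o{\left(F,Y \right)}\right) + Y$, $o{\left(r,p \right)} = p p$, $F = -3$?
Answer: $\frac{84244079}{39204} \approx 2148.9$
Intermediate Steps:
$C = \frac{276}{13}$ ($C = 21 + \frac{3}{8 + 5} = 21 + \frac{3}{13} = \frac{276}{13} \approx 21.231$)
$v{\left(y \right)} = \frac{1}{-6 + y}$
$o{\left(r,p \right)} = p^{2}$
$z{\left(Z,Y \right)} = Y^{2} + 2 Y$ ($z{\left(Z,Y \right)} = \left(Y + Y^{2}\right) + Y = Y^{2} + 2 Y$)
$2149 - z{\left(-40,v{\left(C \right)} \right)} = 2149 - \frac{2 + \frac{1}{-6 + \frac{276}{13}}}{-6 + \frac{276}{13}} = 2149 - \frac{2 + \frac{1}{\frac{198}{13}}}{\frac{198}{13}} = 2149 - \frac{13 \left(2 + \frac{13}{198}\right)}{198} = 2149 - \frac{13}{198} \cdot \frac{409}{198} = 2149 - \frac{5317}{39204} = \frac{84244079}{39204}$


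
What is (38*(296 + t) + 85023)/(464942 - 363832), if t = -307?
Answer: 16921/20222 ≈ 0.83676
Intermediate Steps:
(38*(296 + t) + 85023)/(464942 - 363832) = (38*(296 - 307) + 85023)/(464942 - 363832) = (38*(-11) + 85023)/101110 = (-418 + 85023)*(1/101110) = 84605*(1/101110) = 16921/20222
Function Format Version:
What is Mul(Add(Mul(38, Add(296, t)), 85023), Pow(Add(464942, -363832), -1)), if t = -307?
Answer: Rational(16921, 20222) ≈ 0.83676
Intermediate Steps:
Mul(Add(Mul(38, Add(296, t)), 85023), Pow(Add(464942, -363832), -1)) = Mul(Add(Mul(38, Add(296, -307)), 85023), Pow(Add(464942, -363832), -1)) = Mul(Add(Mul(38, -11), 85023), Pow(101110, -1)) = Mul(Add(-418, 85023), Rational(1, 101110)) = Mul(84605, Rational(1, 101110)) = Rational(16921, 20222)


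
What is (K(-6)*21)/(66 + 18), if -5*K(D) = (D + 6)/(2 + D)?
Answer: 0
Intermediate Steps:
K(D) = -(6 + D)/(5*(2 + D)) (K(D) = -(D + 6)/(5*(2 + D)) = -(6 + D)/(5*(2 + D)))
(K(-6)*21)/(66 + 18) = (((-6 - 1*(-6))/(5*(2 - 6)))*21)/(66 + 18) = (((⅕)*(-6 + 6)/(-4))*21)/84 = (((⅕)*(-¼)*0)*21)*(1/84) = (0*21)*(1/84) = 0*(1/84) = 0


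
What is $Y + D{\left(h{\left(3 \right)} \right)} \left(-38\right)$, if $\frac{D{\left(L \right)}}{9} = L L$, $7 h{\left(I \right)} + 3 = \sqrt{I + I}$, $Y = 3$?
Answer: $- \frac{4983}{49} + \frac{2052 \sqrt{6}}{49} \approx 0.88475$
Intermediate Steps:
$h{\left(I \right)} = - \frac{3}{7} + \frac{\sqrt{2} \sqrt{I}}{7}$ ($h{\left(I \right)} = - \frac{3}{7} + \frac{\sqrt{I + I}}{7} = - \frac{3}{7} + \frac{\sqrt{2 I}}{7} = - \frac{3}{7} + \frac{\sqrt{2} \sqrt{I}}{7}$)
$D{\left(L \right)} = 9 L^{2}$ ($D{\left(L \right)} = 9 L L = 9 L^{2}$)
$Y + D{\left(h{\left(3 \right)} \right)} \left(-38\right) = 3 + 9 \left(- \frac{3}{7} + \frac{\sqrt{2} \sqrt{3}}{7}\right)^{2} \left(-38\right) = 3 + 9 \left(- \frac{3}{7} + \frac{\sqrt{6}}{7}\right)^{2} \left(-38\right) = 3 - 342 \left(- \frac{3}{7} + \frac{\sqrt{6}}{7}\right)^{2}$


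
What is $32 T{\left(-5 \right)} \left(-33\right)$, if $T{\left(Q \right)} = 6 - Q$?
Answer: $-11616$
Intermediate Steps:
$32 T{\left(-5 \right)} \left(-33\right) = 32 \left(6 - -5\right) \left(-33\right) = 32 \left(6 + 5\right) \left(-33\right) = 32 \cdot 11 \left(-33\right) = 352 \left(-33\right) = -11616$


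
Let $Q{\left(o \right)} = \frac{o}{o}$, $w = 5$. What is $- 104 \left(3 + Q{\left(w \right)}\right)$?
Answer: $-416$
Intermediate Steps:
$Q{\left(o \right)} = 1$
$- 104 \left(3 + Q{\left(w \right)}\right) = - 104 \left(3 + 1\right) = \left(-104\right) 4 = -416$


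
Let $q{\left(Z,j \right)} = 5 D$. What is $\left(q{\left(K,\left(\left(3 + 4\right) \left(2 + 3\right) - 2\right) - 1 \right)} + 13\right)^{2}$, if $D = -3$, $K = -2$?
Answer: $4$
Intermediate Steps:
$q{\left(Z,j \right)} = -15$ ($q{\left(Z,j \right)} = 5 \left(-3\right) = -15$)
$\left(q{\left(K,\left(\left(3 + 4\right) \left(2 + 3\right) - 2\right) - 1 \right)} + 13\right)^{2} = \left(-15 + 13\right)^{2} = \left(-2\right)^{2} = 4$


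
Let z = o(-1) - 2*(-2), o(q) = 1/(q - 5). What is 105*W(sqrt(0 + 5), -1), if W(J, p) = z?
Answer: 805/2 ≈ 402.50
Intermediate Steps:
o(q) = 1/(-5 + q)
z = 23/6 (z = 1/(-5 - 1) - 2*(-2) = 1/(-6) + 4 = -1/6 + 4 = 23/6 ≈ 3.8333)
W(J, p) = 23/6
105*W(sqrt(0 + 5), -1) = 105*(23/6) = 805/2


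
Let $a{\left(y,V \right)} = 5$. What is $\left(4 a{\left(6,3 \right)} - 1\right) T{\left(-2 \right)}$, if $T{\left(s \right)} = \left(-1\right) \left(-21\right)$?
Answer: $399$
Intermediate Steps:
$T{\left(s \right)} = 21$
$\left(4 a{\left(6,3 \right)} - 1\right) T{\left(-2 \right)} = \left(4 \cdot 5 - 1\right) 21 = \left(20 - 1\right) 21 = 19 \cdot 21 = 399$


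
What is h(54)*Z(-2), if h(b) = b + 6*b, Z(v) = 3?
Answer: 1134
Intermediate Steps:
h(b) = 7*b
h(54)*Z(-2) = (7*54)*3 = 378*3 = 1134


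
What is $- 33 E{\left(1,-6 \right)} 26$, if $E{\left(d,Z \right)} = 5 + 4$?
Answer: $-7722$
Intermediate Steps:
$E{\left(d,Z \right)} = 9$
$- 33 E{\left(1,-6 \right)} 26 = \left(-33\right) 9 \cdot 26 = \left(-297\right) 26 = -7722$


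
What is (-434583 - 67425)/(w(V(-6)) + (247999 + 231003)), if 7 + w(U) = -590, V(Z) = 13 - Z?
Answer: -502008/478405 ≈ -1.0493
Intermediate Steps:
w(U) = -597 (w(U) = -7 - 590 = -597)
(-434583 - 67425)/(w(V(-6)) + (247999 + 231003)) = (-434583 - 67425)/(-597 + (247999 + 231003)) = -502008/(-597 + 479002) = -502008/478405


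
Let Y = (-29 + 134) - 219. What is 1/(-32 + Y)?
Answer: -1/146 ≈ -0.0068493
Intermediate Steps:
Y = -114 (Y = 105 - 219 = -114)
1/(-32 + Y) = 1/(-32 - 114) = 1/(-146) = -1/146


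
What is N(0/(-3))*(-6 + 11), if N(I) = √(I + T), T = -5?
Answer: 5*I*√5 ≈ 11.18*I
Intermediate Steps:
N(I) = √(-5 + I) (N(I) = √(I - 5) = √(-5 + I))
N(0/(-3))*(-6 + 11) = √(-5 + 0/(-3))*(-6 + 11) = √(-5 + 0*(-⅓))*5 = √(-5 + 0)*5 = √(-5)*5 = (I*√5)*5 = 5*I*√5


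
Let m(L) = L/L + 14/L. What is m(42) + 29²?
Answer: 2527/3 ≈ 842.33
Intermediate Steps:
m(L) = 1 + 14/L
m(42) + 29² = (14 + 42)/42 + 29² = (1/42)*56 + 841 = 4/3 + 841 = 2527/3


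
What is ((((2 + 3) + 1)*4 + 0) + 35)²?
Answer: 3481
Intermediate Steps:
((((2 + 3) + 1)*4 + 0) + 35)² = (((5 + 1)*4 + 0) + 35)² = ((6*4 + 0) + 35)² = ((24 + 0) + 35)² = (24 + 35)² = 59² = 3481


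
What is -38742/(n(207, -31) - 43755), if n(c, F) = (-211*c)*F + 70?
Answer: -19371/655151 ≈ -0.029567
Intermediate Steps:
n(c, F) = 70 - 211*F*c (n(c, F) = -211*F*c + 70 = 70 - 211*F*c)
-38742/(n(207, -31) - 43755) = -38742/((70 - 211*(-31)*207) - 43755) = -38742/((70 + 1353987) - 43755) = -38742/(1354057 - 43755) = -38742/1310302 = -38742*1/1310302 = -19371/655151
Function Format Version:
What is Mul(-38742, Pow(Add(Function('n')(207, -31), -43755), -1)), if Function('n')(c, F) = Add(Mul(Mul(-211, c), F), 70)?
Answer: Rational(-19371, 655151) ≈ -0.029567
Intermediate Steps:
Function('n')(c, F) = Add(70, Mul(-211, F, c)) (Function('n')(c, F) = Add(Mul(-211, F, c), 70) = Add(70, Mul(-211, F, c)))
Mul(-38742, Pow(Add(Function('n')(207, -31), -43755), -1)) = Mul(-38742, Pow(Add(Add(70, Mul(-211, -31, 207)), -43755), -1)) = Mul(-38742, Pow(Add(Add(70, 1353987), -43755), -1)) = Mul(-38742, Pow(Add(1354057, -43755), -1)) = Mul(-38742, Pow(1310302, -1)) = Mul(-38742, Rational(1, 1310302)) = Rational(-19371, 655151)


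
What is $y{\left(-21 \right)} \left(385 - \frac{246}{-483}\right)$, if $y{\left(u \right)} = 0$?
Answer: $0$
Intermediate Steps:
$y{\left(-21 \right)} \left(385 - \frac{246}{-483}\right) = 0 \left(385 - \frac{246}{-483}\right) = 0 \left(385 - - \frac{82}{161}\right) = 0 \left(385 + \frac{82}{161}\right) = 0 \cdot \frac{62067}{161} = 0$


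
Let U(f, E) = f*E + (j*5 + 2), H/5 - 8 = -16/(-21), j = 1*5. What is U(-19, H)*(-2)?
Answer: 33826/21 ≈ 1610.8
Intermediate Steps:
j = 5
H = 920/21 (H = 40 + 5*(-16/(-21)) = 40 + 5*(-16*(-1/21)) = 40 + 5*(16/21) = 40 + 80/21 = 920/21 ≈ 43.810)
U(f, E) = 27 + E*f (U(f, E) = f*E + (5*5 + 2) = E*f + (25 + 2) = E*f + 27 = 27 + E*f)
U(-19, H)*(-2) = (27 + (920/21)*(-19))*(-2) = (27 - 17480/21)*(-2) = -16913/21*(-2) = 33826/21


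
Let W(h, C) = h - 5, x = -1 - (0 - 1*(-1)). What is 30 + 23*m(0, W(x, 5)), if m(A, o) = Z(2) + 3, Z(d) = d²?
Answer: 191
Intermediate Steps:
x = -2 (x = -1 - (0 + 1) = -1 - 1*1 = -1 - 1 = -2)
W(h, C) = -5 + h
m(A, o) = 7 (m(A, o) = 2² + 3 = 4 + 3 = 7)
30 + 23*m(0, W(x, 5)) = 30 + 23*7 = 30 + 161 = 191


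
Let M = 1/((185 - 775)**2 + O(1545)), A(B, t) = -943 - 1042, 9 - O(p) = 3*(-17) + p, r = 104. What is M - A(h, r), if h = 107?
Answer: 688030776/346615 ≈ 1985.0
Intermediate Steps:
O(p) = 60 - p (O(p) = 9 - (3*(-17) + p) = 9 - (-51 + p) = 9 + (51 - p) = 60 - p)
A(B, t) = -1985
M = 1/346615 (M = 1/((185 - 775)**2 + (60 - 1*1545)) = 1/((-590)**2 + (60 - 1545)) = 1/(348100 - 1485) = 1/346615 ≈ 2.8850e-6)
M - A(h, r) = 1/346615 - 1*(-1985) = 1/346615 + 1985 = 688030776/346615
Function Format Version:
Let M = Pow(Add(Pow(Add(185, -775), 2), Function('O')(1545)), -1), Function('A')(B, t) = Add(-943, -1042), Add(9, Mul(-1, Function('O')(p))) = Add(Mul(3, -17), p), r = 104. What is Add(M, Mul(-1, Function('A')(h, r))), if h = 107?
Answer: Rational(688030776, 346615) ≈ 1985.0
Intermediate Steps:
Function('O')(p) = Add(60, Mul(-1, p)) (Function('O')(p) = Add(9, Mul(-1, Add(Mul(3, -17), p))) = Add(9, Mul(-1, Add(-51, p))) = Add(9, Add(51, Mul(-1, p))) = Add(60, Mul(-1, p)))
Function('A')(B, t) = -1985
M = Rational(1, 346615) (M = Pow(Add(Pow(Add(185, -775), 2), Add(60, Mul(-1, 1545))), -1) = Pow(Add(Pow(-590, 2), Add(60, -1545)), -1) = Pow(Add(348100, -1485), -1) = Pow(346615, -1) = Rational(1, 346615) ≈ 2.8850e-6)
Add(M, Mul(-1, Function('A')(h, r))) = Add(Rational(1, 346615), Mul(-1, -1985)) = Add(Rational(1, 346615), 1985) = Rational(688030776, 346615)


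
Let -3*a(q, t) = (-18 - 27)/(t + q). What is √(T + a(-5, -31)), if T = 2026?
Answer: √72921/6 ≈ 45.006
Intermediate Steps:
a(q, t) = 15/(q + t) (a(q, t) = -(-18 - 27)/(3*(t + q)) = -(-15)/(q + t) = 15/(q + t))
√(T + a(-5, -31)) = √(2026 + 15/(-5 - 31)) = √(2026 + 15/(-36)) = √(2026 + 15*(-1/36)) = √(2026 - 5/12) = √(24307/12) = √72921/6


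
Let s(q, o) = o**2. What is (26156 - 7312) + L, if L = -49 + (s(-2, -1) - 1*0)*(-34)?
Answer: 18761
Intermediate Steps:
L = -83 (L = -49 + ((-1)**2 - 1*0)*(-34) = -49 + (1 + 0)*(-34) = -49 + 1*(-34) = -49 - 34 = -83)
(26156 - 7312) + L = (26156 - 7312) - 83 = 18844 - 83 = 18761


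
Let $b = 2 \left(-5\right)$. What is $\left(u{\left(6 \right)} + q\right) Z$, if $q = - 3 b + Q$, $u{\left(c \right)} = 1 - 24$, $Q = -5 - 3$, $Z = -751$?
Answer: $751$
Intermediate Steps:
$b = -10$
$Q = -8$ ($Q = -5 - 3 = -8$)
$u{\left(c \right)} = -23$ ($u{\left(c \right)} = 1 - 24 = -23$)
$q = 22$ ($q = \left(-3\right) \left(-10\right) - 8 = 30 - 8 = 22$)
$\left(u{\left(6 \right)} + q\right) Z = \left(-23 + 22\right) \left(-751\right) = \left(-1\right) \left(-751\right) = 751$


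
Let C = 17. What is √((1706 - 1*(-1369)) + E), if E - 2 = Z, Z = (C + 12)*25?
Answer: √3802 ≈ 61.660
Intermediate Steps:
Z = 725 (Z = (17 + 12)*25 = 29*25 = 725)
E = 727 (E = 2 + 725 = 727)
√((1706 - 1*(-1369)) + E) = √((1706 - 1*(-1369)) + 727) = √((1706 + 1369) + 727) = √(3075 + 727) = √3802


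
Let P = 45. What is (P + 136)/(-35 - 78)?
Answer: -181/113 ≈ -1.6018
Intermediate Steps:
(P + 136)/(-35 - 78) = (45 + 136)/(-35 - 78) = 181/(-113) = -1/113*181 = -181/113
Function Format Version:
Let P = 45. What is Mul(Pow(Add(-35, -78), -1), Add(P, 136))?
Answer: Rational(-181, 113) ≈ -1.6018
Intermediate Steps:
Mul(Pow(Add(-35, -78), -1), Add(P, 136)) = Mul(Pow(Add(-35, -78), -1), Add(45, 136)) = Mul(Pow(-113, -1), 181) = Mul(Rational(-1, 113), 181) = Rational(-181, 113)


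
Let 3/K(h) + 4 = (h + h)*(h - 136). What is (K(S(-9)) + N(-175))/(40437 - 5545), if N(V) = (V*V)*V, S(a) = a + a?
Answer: -2283918269/14869360 ≈ -153.60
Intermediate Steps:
S(a) = 2*a
N(V) = V³ (N(V) = V²*V = V³)
K(h) = 3/(-4 + 2*h*(-136 + h)) (K(h) = 3/(-4 + (h + h)*(h - 136)) = 3/(-4 + (2*h)*(-136 + h)) = 3/(-4 + 2*h*(-136 + h)))
(K(S(-9)) + N(-175))/(40437 - 5545) = (3/(2*(-2 + (2*(-9))² - 272*(-9))) + (-175)³)/(40437 - 5545) = (3/(2*(-2 + (-18)² - 136*(-18))) - 5359375)/34892 = (3/(2*(-2 + 324 + 2448)) - 5359375)*(1/34892) = ((3/2)/2770 - 5359375)*(1/34892) = ((3/2)*(1/2770) - 5359375)*(1/34892) = (3/5540 - 5359375)*(1/34892) = -29690937497/5540*1/34892 = -2283918269/14869360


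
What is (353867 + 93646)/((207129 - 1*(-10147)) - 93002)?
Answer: 447513/124274 ≈ 3.6010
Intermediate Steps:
(353867 + 93646)/((207129 - 1*(-10147)) - 93002) = 447513/((207129 + 10147) - 93002) = 447513/(217276 - 93002) = 447513/124274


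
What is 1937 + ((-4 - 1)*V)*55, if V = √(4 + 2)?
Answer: 1937 - 275*√6 ≈ 1263.4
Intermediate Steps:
V = √6 ≈ 2.4495
1937 + ((-4 - 1)*V)*55 = 1937 + ((-4 - 1)*√6)*55 = 1937 - 5*√6*55 = 1937 - 275*√6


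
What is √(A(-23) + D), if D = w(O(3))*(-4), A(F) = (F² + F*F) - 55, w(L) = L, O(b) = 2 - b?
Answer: √1007 ≈ 31.733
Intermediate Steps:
A(F) = -55 + 2*F² (A(F) = (F² + F²) - 55 = 2*F² - 55 = -55 + 2*F²)
D = 4 (D = (2 - 1*3)*(-4) = (2 - 3)*(-4) = -1*(-4) = 4)
√(A(-23) + D) = √((-55 + 2*(-23)²) + 4) = √((-55 + 2*529) + 4) = √((-55 + 1058) + 4) = √(1003 + 4) = √1007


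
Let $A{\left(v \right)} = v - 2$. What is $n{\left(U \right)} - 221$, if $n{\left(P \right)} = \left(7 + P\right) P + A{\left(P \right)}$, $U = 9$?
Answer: $-70$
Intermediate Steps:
$A{\left(v \right)} = -2 + v$ ($A{\left(v \right)} = v - 2 = -2 + v$)
$n{\left(P \right)} = -2 + P + P \left(7 + P\right)$ ($n{\left(P \right)} = \left(7 + P\right) P + \left(-2 + P\right) = P \left(7 + P\right) + \left(-2 + P\right) = -2 + P + P \left(7 + P\right)$)
$n{\left(U \right)} - 221 = \left(-2 + 9^{2} + 8 \cdot 9\right) - 221 = \left(-2 + 81 + 72\right) - 221 = 151 - 221 = -70$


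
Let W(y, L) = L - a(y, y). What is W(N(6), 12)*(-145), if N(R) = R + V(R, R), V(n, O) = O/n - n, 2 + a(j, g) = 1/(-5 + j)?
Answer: -8265/4 ≈ -2066.3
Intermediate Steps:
a(j, g) = -2 + 1/(-5 + j)
V(n, O) = -n + O/n
N(R) = 1 (N(R) = R + (-R + R/R) = R + (-R + 1) = R + (1 - R) = 1)
W(y, L) = L - (11 - 2*y)/(-5 + y)
W(N(6), 12)*(-145) = ((-11 + 2*1 + 12*(-5 + 1))/(-5 + 1))*(-145) = ((-11 + 2 + 12*(-4))/(-4))*(-145) = -(-11 + 2 - 48)/4*(-145) = -¼*(-57)*(-145) = (57/4)*(-145) = -8265/4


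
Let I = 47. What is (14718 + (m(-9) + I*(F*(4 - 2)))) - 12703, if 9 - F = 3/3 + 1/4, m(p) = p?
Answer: 5469/2 ≈ 2734.5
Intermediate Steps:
F = 31/4 (F = 9 - (3/3 + 1/4) = 9 - (3*(⅓) + 1*(¼)) = 9 - (1 + ¼) = 9 - 1*5/4 = 9 - 5/4 = 31/4 ≈ 7.7500)
(14718 + (m(-9) + I*(F*(4 - 2)))) - 12703 = (14718 + (-9 + 47*(31*(4 - 2)/4))) - 12703 = (14718 + (-9 + 47*((31/4)*2))) - 12703 = (14718 + (-9 + 47*(31/2))) - 12703 = (14718 + (-9 + 1457/2)) - 12703 = (14718 + 1439/2) - 12703 = 30875/2 - 12703 = 5469/2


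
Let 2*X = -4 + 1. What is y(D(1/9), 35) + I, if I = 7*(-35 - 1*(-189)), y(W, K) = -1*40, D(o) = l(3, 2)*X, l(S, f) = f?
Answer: 1038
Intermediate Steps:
X = -3/2 (X = (-4 + 1)/2 = (½)*(-3) = -3/2 ≈ -1.5000)
D(o) = -3 (D(o) = 2*(-3/2) = -3)
y(W, K) = -40
I = 1078 (I = 7*(-35 + 189) = 7*154 = 1078)
y(D(1/9), 35) + I = -40 + 1078 = 1038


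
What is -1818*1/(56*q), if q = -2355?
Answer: 303/21980 ≈ 0.013785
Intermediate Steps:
-1818*1/(56*q) = -1818/(56*(-2355)) = -1818/(-131880) = -1818*(-1/131880) = 303/21980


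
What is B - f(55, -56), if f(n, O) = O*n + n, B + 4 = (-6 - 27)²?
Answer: 4110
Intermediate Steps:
B = 1085 (B = -4 + (-6 - 27)² = -4 + (-33)² = -4 + 1089 = 1085)
f(n, O) = n + O*n
B - f(55, -56) = 1085 - 55*(1 - 56) = 1085 - 55*(-55) = 1085 - 1*(-3025) = 1085 + 3025 = 4110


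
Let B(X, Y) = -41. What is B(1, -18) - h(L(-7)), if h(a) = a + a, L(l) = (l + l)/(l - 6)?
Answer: -561/13 ≈ -43.154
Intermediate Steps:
L(l) = 2*l/(-6 + l) (L(l) = (2*l)/(-6 + l) = 2*l/(-6 + l))
h(a) = 2*a
B(1, -18) - h(L(-7)) = -41 - 2*2*(-7)/(-6 - 7) = -41 - 2*2*(-7)/(-13) = -41 - 2*2*(-7)*(-1/13) = -41 - 2*14/13 = -41 - 1*28/13 = -41 - 28/13 = -561/13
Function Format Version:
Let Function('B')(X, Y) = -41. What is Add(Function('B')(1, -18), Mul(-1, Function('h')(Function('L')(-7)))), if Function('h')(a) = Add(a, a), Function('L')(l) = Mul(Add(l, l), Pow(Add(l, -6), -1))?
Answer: Rational(-561, 13) ≈ -43.154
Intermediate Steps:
Function('L')(l) = Mul(2, l, Pow(Add(-6, l), -1)) (Function('L')(l) = Mul(Mul(2, l), Pow(Add(-6, l), -1)) = Mul(2, l, Pow(Add(-6, l), -1)))
Function('h')(a) = Mul(2, a)
Add(Function('B')(1, -18), Mul(-1, Function('h')(Function('L')(-7)))) = Add(-41, Mul(-1, Mul(2, Mul(2, -7, Pow(Add(-6, -7), -1))))) = Add(-41, Mul(-1, Mul(2, Mul(2, -7, Pow(-13, -1))))) = Add(-41, Mul(-1, Mul(2, Mul(2, -7, Rational(-1, 13))))) = Add(-41, Mul(-1, Mul(2, Rational(14, 13)))) = Add(-41, Mul(-1, Rational(28, 13))) = Add(-41, Rational(-28, 13)) = Rational(-561, 13)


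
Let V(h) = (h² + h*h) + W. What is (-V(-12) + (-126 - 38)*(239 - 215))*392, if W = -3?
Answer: -1654632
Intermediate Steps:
V(h) = -3 + 2*h² (V(h) = (h² + h*h) - 3 = (h² + h²) - 3 = 2*h² - 3 = -3 + 2*h²)
(-V(-12) + (-126 - 38)*(239 - 215))*392 = (-(-3 + 2*(-12)²) + (-126 - 38)*(239 - 215))*392 = (-(-3 + 2*144) - 164*24)*392 = (-(-3 + 288) - 3936)*392 = (-1*285 - 3936)*392 = (-285 - 3936)*392 = -4221*392 = -1654632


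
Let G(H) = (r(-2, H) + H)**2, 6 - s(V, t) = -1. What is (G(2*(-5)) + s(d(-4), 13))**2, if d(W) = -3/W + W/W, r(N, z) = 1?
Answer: 7744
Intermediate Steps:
d(W) = 1 - 3/W (d(W) = -3/W + 1 = 1 - 3/W)
s(V, t) = 7 (s(V, t) = 6 - 1*(-1) = 6 + 1 = 7)
G(H) = (1 + H)**2
(G(2*(-5)) + s(d(-4), 13))**2 = ((1 + 2*(-5))**2 + 7)**2 = ((1 - 10)**2 + 7)**2 = ((-9)**2 + 7)**2 = (81 + 7)**2 = 88**2 = 7744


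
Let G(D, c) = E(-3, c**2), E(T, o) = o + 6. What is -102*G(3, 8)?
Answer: -7140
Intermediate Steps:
E(T, o) = 6 + o
G(D, c) = 6 + c**2
-102*G(3, 8) = -102*(6 + 8**2) = -102*(6 + 64) = -102*70 = -7140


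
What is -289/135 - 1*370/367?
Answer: -156013/49545 ≈ -3.1489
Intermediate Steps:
-289/135 - 1*370/367 = -289*1/135 - 370*1/367 = -289/135 - 370/367 = -156013/49545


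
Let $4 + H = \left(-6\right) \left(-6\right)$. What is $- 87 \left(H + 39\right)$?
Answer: $-6177$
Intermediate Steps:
$H = 32$ ($H = -4 - -36 = -4 + 36 = 32$)
$- 87 \left(H + 39\right) = - 87 \left(32 + 39\right) = \left(-87\right) 71 = -6177$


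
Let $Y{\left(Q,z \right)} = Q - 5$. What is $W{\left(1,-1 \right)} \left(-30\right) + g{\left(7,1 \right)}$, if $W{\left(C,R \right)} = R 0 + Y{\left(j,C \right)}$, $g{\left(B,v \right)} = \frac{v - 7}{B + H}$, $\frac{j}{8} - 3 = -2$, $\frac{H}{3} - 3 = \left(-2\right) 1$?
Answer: $- \frac{453}{5} \approx -90.6$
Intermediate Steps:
$H = 3$ ($H = 9 + 3 \left(\left(-2\right) 1\right) = 9 + 3 \left(-2\right) = 9 - 6 = 3$)
$j = 8$ ($j = 24 + 8 \left(-2\right) = 24 - 16 = 8$)
$Y{\left(Q,z \right)} = -5 + Q$
$g{\left(B,v \right)} = \frac{-7 + v}{3 + B}$ ($g{\left(B,v \right)} = \frac{v - 7}{B + 3} = \frac{-7 + v}{3 + B}$)
$W{\left(C,R \right)} = 3$ ($W{\left(C,R \right)} = R 0 + \left(-5 + 8\right) = 0 + 3 = 3$)
$W{\left(1,-1 \right)} \left(-30\right) + g{\left(7,1 \right)} = 3 \left(-30\right) + \frac{-7 + 1}{3 + 7} = -90 + \frac{1}{10} \left(-6\right) = -90 - \frac{3}{5} = - \frac{453}{5}$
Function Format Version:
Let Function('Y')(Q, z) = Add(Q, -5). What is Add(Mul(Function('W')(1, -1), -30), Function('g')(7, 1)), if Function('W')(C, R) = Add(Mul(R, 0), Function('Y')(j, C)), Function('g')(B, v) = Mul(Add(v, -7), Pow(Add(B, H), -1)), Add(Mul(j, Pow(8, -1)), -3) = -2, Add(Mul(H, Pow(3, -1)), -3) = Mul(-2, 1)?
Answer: Rational(-453, 5) ≈ -90.600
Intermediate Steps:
H = 3 (H = Add(9, Mul(3, Mul(-2, 1))) = Add(9, Mul(3, -2)) = Add(9, -6) = 3)
j = 8 (j = Add(24, Mul(8, -2)) = Add(24, -16) = 8)
Function('Y')(Q, z) = Add(-5, Q)
Function('g')(B, v) = Mul(Pow(Add(3, B), -1), Add(-7, v)) (Function('g')(B, v) = Mul(Add(v, -7), Pow(Add(B, 3), -1)) = Mul(Add(-7, v), Pow(Add(3, B), -1)) = Mul(Pow(Add(3, B), -1), Add(-7, v)))
Function('W')(C, R) = 3 (Function('W')(C, R) = Add(Mul(R, 0), Add(-5, 8)) = Add(0, 3) = 3)
Add(Mul(Function('W')(1, -1), -30), Function('g')(7, 1)) = Add(Mul(3, -30), Mul(Pow(Add(3, 7), -1), Add(-7, 1))) = Add(-90, Mul(Pow(10, -1), -6)) = Add(-90, Mul(Rational(1, 10), -6)) = Add(-90, Rational(-3, 5)) = Rational(-453, 5)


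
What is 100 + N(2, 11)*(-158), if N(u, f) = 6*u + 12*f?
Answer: -22652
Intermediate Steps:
100 + N(2, 11)*(-158) = 100 + (6*2 + 12*11)*(-158) = 100 + (12 + 132)*(-158) = 100 + 144*(-158) = 100 - 22752 = -22652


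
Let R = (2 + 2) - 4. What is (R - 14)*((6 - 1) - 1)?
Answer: -56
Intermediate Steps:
R = 0 (R = 4 - 4 = 0)
(R - 14)*((6 - 1) - 1) = (0 - 14)*((6 - 1) - 1) = -14*(5 - 1) = -14*4 = -56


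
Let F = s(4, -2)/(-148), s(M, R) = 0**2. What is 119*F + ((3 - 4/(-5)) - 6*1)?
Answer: -11/5 ≈ -2.2000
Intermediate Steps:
s(M, R) = 0
F = 0 (F = 0/(-148) = 0*(-1/148) = 0)
119*F + ((3 - 4/(-5)) - 6*1) = 119*0 + ((3 - 4/(-5)) - 6*1) = 0 + ((3 - 4*(-1/5)) - 6) = 0 + ((3 + 4/5) - 6) = 0 + (19/5 - 6) = 0 - 11/5 = -11/5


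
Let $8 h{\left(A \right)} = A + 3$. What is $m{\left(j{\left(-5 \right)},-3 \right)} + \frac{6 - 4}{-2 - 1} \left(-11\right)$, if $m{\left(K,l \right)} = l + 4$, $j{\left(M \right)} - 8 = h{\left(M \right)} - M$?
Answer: $\frac{25}{3} \approx 8.3333$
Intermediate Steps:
$h{\left(A \right)} = \frac{3}{8} + \frac{A}{8}$ ($h{\left(A \right)} = \frac{A + 3}{8} = \frac{3 + A}{8} = \frac{3}{8} + \frac{A}{8}$)
$j{\left(M \right)} = \frac{67}{8} - \frac{7 M}{8}$ ($j{\left(M \right)} = 8 - \left(- \frac{3}{8} + \frac{7 M}{8}\right) = \frac{67}{8} - \frac{7 M}{8}$)
$m{\left(K,l \right)} = 4 + l$
$m{\left(j{\left(-5 \right)},-3 \right)} + \frac{6 - 4}{-2 - 1} \left(-11\right) = \left(4 - 3\right) + \frac{6 - 4}{-2 - 1} \left(-11\right) = 1 + \frac{2}{-3} \left(-11\right) = 1 + 2 \left(- \frac{1}{3}\right) \left(-11\right) = 1 - - \frac{22}{3} = 1 + \frac{22}{3} = \frac{25}{3}$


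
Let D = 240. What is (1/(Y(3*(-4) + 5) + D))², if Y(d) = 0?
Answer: 1/57600 ≈ 1.7361e-5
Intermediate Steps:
(1/(Y(3*(-4) + 5) + D))² = (1/(0 + 240))² = (1/240)² = 1/57600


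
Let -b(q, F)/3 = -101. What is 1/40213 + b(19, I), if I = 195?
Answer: 12184540/40213 ≈ 303.00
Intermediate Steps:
b(q, F) = 303 (b(q, F) = -3*(-101) = 303)
1/40213 + b(19, I) = 1/40213 + 303 = 12184540/40213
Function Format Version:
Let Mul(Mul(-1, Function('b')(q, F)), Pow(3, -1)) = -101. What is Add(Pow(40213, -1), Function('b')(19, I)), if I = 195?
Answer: Rational(12184540, 40213) ≈ 303.00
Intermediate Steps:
Function('b')(q, F) = 303 (Function('b')(q, F) = Mul(-3, -101) = 303)
Add(Pow(40213, -1), Function('b')(19, I)) = Add(Pow(40213, -1), 303) = Add(Rational(1, 40213), 303) = Rational(12184540, 40213)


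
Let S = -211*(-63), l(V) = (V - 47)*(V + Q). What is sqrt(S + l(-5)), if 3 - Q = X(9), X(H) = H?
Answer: sqrt(13865) ≈ 117.75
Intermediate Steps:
Q = -6 (Q = 3 - 1*9 = 3 - 9 = -6)
l(V) = (-47 + V)*(-6 + V) (l(V) = (V - 47)*(V - 6) = (-47 + V)*(-6 + V))
S = 13293
sqrt(S + l(-5)) = sqrt(13293 + (282 + (-5)**2 - 53*(-5))) = sqrt(13293 + (282 + 25 + 265)) = sqrt(13293 + 572) = sqrt(13865)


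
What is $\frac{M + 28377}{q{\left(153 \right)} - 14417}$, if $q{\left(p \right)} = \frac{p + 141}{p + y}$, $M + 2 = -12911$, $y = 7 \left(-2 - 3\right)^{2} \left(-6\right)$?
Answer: $- \frac{4623736}{4310781} \approx -1.0726$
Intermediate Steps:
$y = -1050$ ($y = 7 \left(-5\right)^{2} \left(-6\right) = 7 \cdot 25 \left(-6\right) = 175 \left(-6\right) = -1050$)
$M = -12913$ ($M = -2 - 12911 = -12913$)
$q{\left(p \right)} = \frac{141 + p}{-1050 + p}$ ($q{\left(p \right)} = \frac{p + 141}{p - 1050} = \frac{141 + p}{-1050 + p}$)
$\frac{M + 28377}{q{\left(153 \right)} - 14417} = \frac{-12913 + 28377}{\frac{141 + 153}{-1050 + 153} - 14417} = \frac{15464}{\frac{1}{-897} \cdot 294 - 14417} = \frac{15464}{\left(- \frac{1}{897}\right) 294 - 14417} = \frac{15464}{- \frac{98}{299} - 14417} = \frac{15464}{- \frac{4310781}{299}} = 15464 \left(- \frac{299}{4310781}\right) = - \frac{4623736}{4310781}$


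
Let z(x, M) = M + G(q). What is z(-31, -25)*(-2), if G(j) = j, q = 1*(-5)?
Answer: 60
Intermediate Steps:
q = -5
z(x, M) = -5 + M (z(x, M) = M - 5 = -5 + M)
z(-31, -25)*(-2) = (-5 - 25)*(-2) = -30*(-2) = 60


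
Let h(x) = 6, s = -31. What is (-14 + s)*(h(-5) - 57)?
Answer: 2295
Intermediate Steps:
(-14 + s)*(h(-5) - 57) = (-14 - 31)*(6 - 57) = -45*(-51) = 2295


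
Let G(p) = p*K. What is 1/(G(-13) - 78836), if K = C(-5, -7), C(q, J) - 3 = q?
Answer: -1/78810 ≈ -1.2689e-5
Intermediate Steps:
C(q, J) = 3 + q
K = -2 (K = 3 - 5 = -2)
G(p) = -2*p (G(p) = p*(-2) = -2*p)
1/(G(-13) - 78836) = 1/(-2*(-13) - 78836) = 1/(26 - 78836) = 1/(-78810) = -1/78810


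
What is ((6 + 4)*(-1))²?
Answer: 100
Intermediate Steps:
((6 + 4)*(-1))² = (10*(-1))² = (-10)² = 100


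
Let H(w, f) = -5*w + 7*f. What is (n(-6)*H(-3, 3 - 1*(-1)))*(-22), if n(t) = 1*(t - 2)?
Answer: 7568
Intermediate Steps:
n(t) = -2 + t (n(t) = 1*(-2 + t) = -2 + t)
(n(-6)*H(-3, 3 - 1*(-1)))*(-22) = ((-2 - 6)*(-5*(-3) + 7*(3 - 1*(-1))))*(-22) = -8*(15 + 7*(3 + 1))*(-22) = -8*(15 + 7*4)*(-22) = -8*(15 + 28)*(-22) = -8*43*(-22) = -344*(-22) = 7568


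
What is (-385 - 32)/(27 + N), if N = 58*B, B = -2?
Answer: 417/89 ≈ 4.6854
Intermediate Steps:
N = -116 (N = 58*(-2) = -116)
(-385 - 32)/(27 + N) = (-385 - 32)/(27 - 116) = -417/(-89) = -417*(-1/89) = 417/89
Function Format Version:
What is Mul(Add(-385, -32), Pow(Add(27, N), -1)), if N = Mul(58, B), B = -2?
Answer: Rational(417, 89) ≈ 4.6854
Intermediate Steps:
N = -116 (N = Mul(58, -2) = -116)
Mul(Add(-385, -32), Pow(Add(27, N), -1)) = Mul(Add(-385, -32), Pow(Add(27, -116), -1)) = Mul(-417, Pow(-89, -1)) = Mul(-417, Rational(-1, 89)) = Rational(417, 89)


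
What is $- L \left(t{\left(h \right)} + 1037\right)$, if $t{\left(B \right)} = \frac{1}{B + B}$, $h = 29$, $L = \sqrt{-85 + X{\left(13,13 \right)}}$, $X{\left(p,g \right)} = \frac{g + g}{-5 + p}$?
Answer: $- \frac{60147 i \sqrt{327}}{116} \approx - 9376.3 i$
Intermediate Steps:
$X{\left(p,g \right)} = \frac{2 g}{-5 + p}$
$L = \frac{i \sqrt{327}}{2}$ ($L = \sqrt{-85 + 2 \cdot 13 \frac{1}{-5 + 13}} = \sqrt{-85 + 2 \cdot 13 \cdot \frac{1}{8}} = \sqrt{-85 + \frac{13}{4}} = \sqrt{- \frac{327}{4}} = \frac{i \sqrt{327}}{2} \approx 9.0416 i$)
$t{\left(B \right)} = \frac{1}{2 B}$
$- L \left(t{\left(h \right)} + 1037\right) = - \frac{i \sqrt{327}}{2} \left(\frac{1}{2 \cdot 29} + 1037\right) = - \frac{i \sqrt{327}}{2} \left(\frac{1}{2} \cdot \frac{1}{29} + 1037\right) = - \frac{i \sqrt{327}}{2} \left(\frac{1}{58} + 1037\right) = - \frac{i \sqrt{327}}{2} \cdot \frac{60147}{58} = - \frac{60147 i \sqrt{327}}{116}$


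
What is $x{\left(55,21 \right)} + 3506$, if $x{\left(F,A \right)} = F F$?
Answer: $6531$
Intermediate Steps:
$x{\left(F,A \right)} = F^{2}$
$x{\left(55,21 \right)} + 3506 = 55^{2} + 3506 = 3025 + 3506 = 6531$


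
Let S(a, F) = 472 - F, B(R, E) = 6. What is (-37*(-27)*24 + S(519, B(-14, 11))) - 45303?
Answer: -20861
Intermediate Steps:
(-37*(-27)*24 + S(519, B(-14, 11))) - 45303 = (-37*(-27)*24 + (472 - 1*6)) - 45303 = (999*24 + (472 - 6)) - 45303 = (23976 + 466) - 45303 = 24442 - 45303 = -20861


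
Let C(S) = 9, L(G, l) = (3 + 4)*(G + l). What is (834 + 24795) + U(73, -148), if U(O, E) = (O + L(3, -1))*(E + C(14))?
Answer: 13536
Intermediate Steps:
L(G, l) = 7*G + 7*l (L(G, l) = 7*(G + l) = 7*G + 7*l)
U(O, E) = (9 + E)*(14 + O) (U(O, E) = (O + (7*3 + 7*(-1)))*(E + 9) = (O + (21 - 7))*(9 + E) = (O + 14)*(9 + E) = (14 + O)*(9 + E) = (9 + E)*(14 + O))
(834 + 24795) + U(73, -148) = (834 + 24795) + (126 + 9*73 + 14*(-148) - 148*73) = 25629 + (126 + 657 - 2072 - 10804) = 25629 - 12093 = 13536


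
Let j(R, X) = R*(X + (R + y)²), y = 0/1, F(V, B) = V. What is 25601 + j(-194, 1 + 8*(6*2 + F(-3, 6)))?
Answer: -7289945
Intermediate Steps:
y = 0 (y = 0*1 = 0)
j(R, X) = R*(X + R²) (j(R, X) = R*(X + (R + 0)²) = R*(X + R²))
25601 + j(-194, 1 + 8*(6*2 + F(-3, 6))) = 25601 - 194*((1 + 8*(6*2 - 3)) + (-194)²) = 25601 - 194*((1 + 8*(12 - 3)) + 37636) = 25601 - 194*((1 + 8*9) + 37636) = 25601 - 194*((1 + 72) + 37636) = 25601 - 194*(73 + 37636) = 25601 - 194*37709 = 25601 - 7315546 = -7289945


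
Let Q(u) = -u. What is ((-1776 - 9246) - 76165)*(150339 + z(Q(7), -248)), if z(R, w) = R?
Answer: -13106996084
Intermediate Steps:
((-1776 - 9246) - 76165)*(150339 + z(Q(7), -248)) = ((-1776 - 9246) - 76165)*(150339 - 1*7) = (-11022 - 76165)*(150339 - 7) = -87187*150332 = -13106996084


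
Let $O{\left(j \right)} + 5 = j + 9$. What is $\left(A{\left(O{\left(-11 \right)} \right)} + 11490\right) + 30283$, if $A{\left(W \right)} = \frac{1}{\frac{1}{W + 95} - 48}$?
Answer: $\frac{176407291}{4223} \approx 41773.0$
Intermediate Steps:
$O{\left(j \right)} = 4 + j$ ($O{\left(j \right)} = -5 + \left(j + 9\right) = -5 + \left(9 + j\right) = 4 + j$)
$A{\left(W \right)} = \frac{1}{-48 + \frac{1}{95 + W}}$ ($A{\left(W \right)} = \frac{1}{\frac{1}{95 + W} - 48} = \frac{1}{-48 + \frac{1}{95 + W}}$)
$\left(A{\left(O{\left(-11 \right)} \right)} + 11490\right) + 30283 = \left(\frac{-95 - \left(4 - 11\right)}{4559 + 48 \left(4 - 11\right)} + 11490\right) + 30283 = \left(\frac{-95 - -7}{4559 + 48 \left(-7\right)} + 11490\right) + 30283 = \left(\frac{-95 + 7}{4559 - 336} + 11490\right) + 30283 = \left(\frac{1}{4223} \left(-88\right) + 11490\right) + 30283 = \left(- \frac{88}{4223} + 11490\right) + 30283 = \frac{48522182}{4223} + 30283 = \frac{176407291}{4223}$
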